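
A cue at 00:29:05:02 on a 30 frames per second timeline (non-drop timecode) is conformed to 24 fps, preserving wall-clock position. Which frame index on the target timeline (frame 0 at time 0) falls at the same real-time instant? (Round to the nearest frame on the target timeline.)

Source frame index: (0×3600 + 29×60 + 5) × 30 + 2 = 52352.
Real time: 52352 / (30) = 26176/15 s.
Target frame: (26176/15) × (24) = 209408/5 ≈ 41881.600 → 41882.

frame 41882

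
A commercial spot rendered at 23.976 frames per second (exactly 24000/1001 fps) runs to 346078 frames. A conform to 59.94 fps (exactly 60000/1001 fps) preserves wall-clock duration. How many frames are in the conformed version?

865195 frames

Frames at target rate = 346078 × (60000/1001) / (24000/1001) = 865195.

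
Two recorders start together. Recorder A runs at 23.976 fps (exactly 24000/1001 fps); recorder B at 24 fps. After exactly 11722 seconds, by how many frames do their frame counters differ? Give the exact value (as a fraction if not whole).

A emits 24000/1001 × 11722 = 281328000/1001 frames; B emits 24 × 11722 = 281328.
Difference = 281328/1001 frames (≈ 281.0470); B is ahead of A.

281328/1001 frames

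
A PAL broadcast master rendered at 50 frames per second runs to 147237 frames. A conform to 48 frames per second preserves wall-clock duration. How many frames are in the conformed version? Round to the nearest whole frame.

141348 frames

Frames at target rate = 147237 × (48) / (50) = 3533688/25 ≈ 141347.520.
Nearest whole frame: 141348.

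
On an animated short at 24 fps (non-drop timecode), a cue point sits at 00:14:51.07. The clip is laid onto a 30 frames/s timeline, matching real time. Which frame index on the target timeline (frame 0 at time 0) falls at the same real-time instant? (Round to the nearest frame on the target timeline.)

Source frame index: (0×3600 + 14×60 + 51) × 24 + 7 = 21391.
Real time: 21391 / (24) = 21391/24 s.
Target frame: (21391/24) × (30) = 106955/4 ≈ 26738.750 → 26739.

frame 26739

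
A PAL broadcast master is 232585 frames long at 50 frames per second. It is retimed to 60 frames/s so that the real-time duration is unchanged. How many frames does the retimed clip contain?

Target frames = source frames × (target rate / source rate) = 232585 × (60)/(50) = 232585 × 6/5 = 279102.

279102 frames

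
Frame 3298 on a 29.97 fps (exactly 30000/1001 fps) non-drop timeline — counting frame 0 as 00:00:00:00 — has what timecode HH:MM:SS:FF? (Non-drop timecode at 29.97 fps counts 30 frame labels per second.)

00:01:49:28

3298 ÷ 30 = 109 full seconds, remainder 28 frames.
109 s = 0 h 1 min 49 s.
Timecode: 00:01:49:28.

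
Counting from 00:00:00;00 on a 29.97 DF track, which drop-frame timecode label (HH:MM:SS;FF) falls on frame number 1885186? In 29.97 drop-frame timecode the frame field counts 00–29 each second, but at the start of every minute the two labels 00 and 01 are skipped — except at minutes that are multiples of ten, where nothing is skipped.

17:28:22;14

Ten DF minutes hold 17982 frames, so frame 1885186 lies in block 104 (frames 1870128–1888109) with 15058 frames into that block.
The block's first minute is 1800 frames and the rest 1798 each; 15058 frames reaches minute 8, so 104 × 18 + 8 × 2 = 1888 labels have been skipped so far.
Adding those back, label number 1885186 + 1888 = 1887074 at 30 labels/s is 62902 s + 14 f = 17 h 28 min 22 s frame 14, i.e. 17:28:22;14.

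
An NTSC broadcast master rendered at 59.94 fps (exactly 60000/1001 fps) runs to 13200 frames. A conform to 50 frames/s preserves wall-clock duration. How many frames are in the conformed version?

11011 frames

Target frames = source frames × (target rate / source rate) = 13200 × (50)/(60000/1001) = 13200 × 1001/1200 = 11011.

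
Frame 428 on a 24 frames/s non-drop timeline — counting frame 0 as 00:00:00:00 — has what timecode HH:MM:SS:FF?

00:00:17:20

428 ÷ 24 = 17 full seconds, remainder 20 frames.
17 s = 0 h 0 min 17 s.
Timecode: 00:00:17:20.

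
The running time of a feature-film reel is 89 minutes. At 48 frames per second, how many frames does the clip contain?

256320 frames

89 min = 5340 s.
Frames = 5340 × 48 = 256320.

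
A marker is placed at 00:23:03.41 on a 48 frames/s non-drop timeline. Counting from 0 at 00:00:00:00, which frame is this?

frame 66425

Total seconds to the label: (0 × 3600 + 23 × 60 + 3) = 1383.
Frame index = 1383 × 48 + 41 = 66425.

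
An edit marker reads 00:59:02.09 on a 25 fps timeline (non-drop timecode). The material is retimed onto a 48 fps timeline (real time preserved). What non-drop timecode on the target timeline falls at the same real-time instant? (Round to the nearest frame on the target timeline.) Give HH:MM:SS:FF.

00:59:02:17

Source frame index: (0×3600 + 59×60 + 2) × 25 + 9 = 88559.
Real time: 88559 / (25) = 88559/25 s.
Target frame: (88559/25) × (48) = 4250832/25 ≈ 170033.280 → 170033.
At 48 labels/s: frame 170033 → 00:59:02:17.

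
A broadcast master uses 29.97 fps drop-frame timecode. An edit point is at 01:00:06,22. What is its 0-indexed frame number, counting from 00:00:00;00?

108094

Complete 10-minute blocks: 6, each 17982 frames → 107892.
Remaining 0 whole minutes in the current block: 0 frames.
Within the current minute: 6 × 30 + 22 = 202. Total = 107892 + 0 + 202 = 108094.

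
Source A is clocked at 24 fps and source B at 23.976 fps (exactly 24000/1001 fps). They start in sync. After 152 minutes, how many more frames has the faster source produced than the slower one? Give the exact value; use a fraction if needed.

152 min = 9120 s.
A emits 24 × 9120 = 218880 frames; B emits 24000/1001 × 9120 = 218880000/1001.
Difference = 218880/1001 frames (≈ 218.6613); B is behind A.

218880/1001 frames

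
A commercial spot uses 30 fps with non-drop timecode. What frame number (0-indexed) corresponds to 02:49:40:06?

Total seconds to the label: (2 × 3600 + 49 × 60 + 40) = 10180.
Frame index = 10180 × 30 + 6 = 305406.

305406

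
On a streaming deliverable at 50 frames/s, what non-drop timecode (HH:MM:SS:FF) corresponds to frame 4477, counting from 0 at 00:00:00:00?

4477 ÷ 50 = 89 full seconds, remainder 27 frames.
89 s = 0 h 1 min 29 s.
Timecode: 00:01:29:27.

00:01:29:27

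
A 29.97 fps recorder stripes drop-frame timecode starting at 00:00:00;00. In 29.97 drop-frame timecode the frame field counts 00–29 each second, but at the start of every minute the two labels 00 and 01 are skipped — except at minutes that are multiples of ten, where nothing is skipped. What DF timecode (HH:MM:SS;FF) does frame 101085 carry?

Ten DF minutes hold 17982 frames, so frame 101085 lies in block 5 (frames 89910–107891) with 11175 frames into that block.
The block's first minute is 1800 frames and the rest 1798 each; 11175 frames reaches minute 6, so 5 × 18 + 6 × 2 = 102 labels have been skipped so far.
Adding those back, label number 101085 + 102 = 101187 at 30 labels/s is 3372 s + 27 f = 0 h 56 min 12 s frame 27, i.e. 00:56:12;27.

00:56:12;27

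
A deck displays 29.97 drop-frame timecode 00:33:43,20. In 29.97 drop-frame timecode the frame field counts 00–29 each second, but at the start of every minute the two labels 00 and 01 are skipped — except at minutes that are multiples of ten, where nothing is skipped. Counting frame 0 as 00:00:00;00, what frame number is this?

60650

As if non-drop at 30 labels/s: (0 × 3600 + 33 × 60 + 43) × 30 + 20 = 60710.
Minute boundaries passed: 33; those not divisible by 10: 33 − 3 = 30; dropped labels = 2 × 30 = 60.
Actual frame index = 60710 − 60 = 60650.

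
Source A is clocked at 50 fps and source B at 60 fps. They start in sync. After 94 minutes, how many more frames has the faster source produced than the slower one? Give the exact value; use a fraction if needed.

94 min = 5640 s.
A emits 50 × 5640 = 282000 frames; B emits 60 × 5640 = 338400.
Difference = 56400 frames; B is ahead of A.

56400 frames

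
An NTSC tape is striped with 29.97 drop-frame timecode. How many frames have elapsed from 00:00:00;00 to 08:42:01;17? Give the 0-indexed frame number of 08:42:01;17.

938707

Complete 10-minute blocks: 52, each 17982 frames → 935064.
Remaining 2 whole minutes in the current block: 1800 + 1 × 1798 = 3598 frames.
Within the current minute: 1 × 30 + 17 − 2 = 45 (labels ;00/;01 skipped at this minute). Total = 935064 + 3598 + 45 = 938707.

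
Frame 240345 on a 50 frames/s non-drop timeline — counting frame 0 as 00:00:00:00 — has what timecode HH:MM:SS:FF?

240345 ÷ 50 = 4806 full seconds, remainder 45 frames.
4806 s = 1 h 20 min 6 s.
Timecode: 01:20:06:45.

01:20:06:45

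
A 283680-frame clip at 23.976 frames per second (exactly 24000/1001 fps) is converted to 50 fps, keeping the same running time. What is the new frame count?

591591 frames

Target frames = source frames × (target rate / source rate) = 283680 × (50)/(24000/1001) = 283680 × 1001/480 = 591591.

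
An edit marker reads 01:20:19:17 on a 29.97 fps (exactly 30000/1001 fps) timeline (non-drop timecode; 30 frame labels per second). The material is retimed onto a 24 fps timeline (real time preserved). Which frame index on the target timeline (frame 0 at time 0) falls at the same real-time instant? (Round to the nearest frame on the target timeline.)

frame 115785

Source frame index: (1×3600 + 20×60 + 19) × 30 + 17 = 144587.
Real time: 144587 / (30000/1001) = 144731587/30000 s.
Target frame: (144731587/30000) × (24) = 144731587/1250 ≈ 115785.270 → 115785.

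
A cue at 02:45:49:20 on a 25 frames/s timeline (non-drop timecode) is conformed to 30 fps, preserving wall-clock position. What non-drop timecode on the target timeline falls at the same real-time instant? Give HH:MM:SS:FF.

02:45:49:24

Source frame index: (2×3600 + 45×60 + 49) × 25 + 20 = 248745.
Real time: 248745 / (25) = 49749/5 s.
Target frame: (49749/5) × (30) = 298494.
At 30 labels/s: frame 298494 → 02:45:49:24.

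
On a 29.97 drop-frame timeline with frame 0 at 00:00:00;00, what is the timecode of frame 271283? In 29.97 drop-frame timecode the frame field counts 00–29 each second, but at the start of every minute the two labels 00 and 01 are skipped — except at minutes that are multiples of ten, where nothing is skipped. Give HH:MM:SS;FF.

Ten DF minutes hold 17982 frames, so frame 271283 lies in block 15 (frames 269730–287711) with 1553 frames into that block.
The block's first minute is 1800 frames and the rest 1798 each; 1553 frames reaches minute 0, so 15 × 18 + 0 × 2 = 270 labels have been skipped so far.
Adding those back, label number 271283 + 270 = 271553 at 30 labels/s is 9051 s + 23 f = 2 h 30 min 51 s frame 23, i.e. 02:30:51;23.

02:30:51;23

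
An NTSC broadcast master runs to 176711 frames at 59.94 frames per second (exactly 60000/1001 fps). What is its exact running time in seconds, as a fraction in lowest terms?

Running time = 176711 ÷ (60000/1001) = 176711 × 1001/60000 = 176887711/60000 s.

176887711/60000 seconds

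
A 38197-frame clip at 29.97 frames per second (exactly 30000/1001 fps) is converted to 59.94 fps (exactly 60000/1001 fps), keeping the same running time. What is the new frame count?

Target frames = source frames × (target rate / source rate) = 38197 × (60000/1001)/(30000/1001) = 38197 × 2 = 76394.

76394 frames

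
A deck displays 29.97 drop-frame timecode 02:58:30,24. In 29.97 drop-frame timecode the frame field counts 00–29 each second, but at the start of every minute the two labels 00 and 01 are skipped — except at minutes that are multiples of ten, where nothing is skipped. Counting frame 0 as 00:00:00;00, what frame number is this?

As if non-drop at 30 labels/s: (2 × 3600 + 58 × 60 + 30) × 30 + 24 = 321324.
Minute boundaries passed: 178; those not divisible by 10: 178 − 17 = 161; dropped labels = 2 × 161 = 322.
Actual frame index = 321324 − 322 = 321002.

321002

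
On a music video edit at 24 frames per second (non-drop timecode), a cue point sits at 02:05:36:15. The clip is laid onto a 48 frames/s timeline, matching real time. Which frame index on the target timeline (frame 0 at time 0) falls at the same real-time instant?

Source frame index: (2×3600 + 5×60 + 36) × 24 + 15 = 180879.
Real time: 180879 / (24) = 60293/8 s.
Target frame: (60293/8) × (48) = 361758.

frame 361758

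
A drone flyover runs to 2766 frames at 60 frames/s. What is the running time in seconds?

46.1 seconds

Running time = 2766 / (60) = 46.1 s.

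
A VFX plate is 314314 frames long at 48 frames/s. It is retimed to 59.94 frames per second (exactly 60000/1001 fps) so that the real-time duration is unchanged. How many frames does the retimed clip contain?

Target frames = source frames × (target rate / source rate) = 314314 × (60000/1001)/(48) = 314314 × 1250/1001 = 392500.

392500 frames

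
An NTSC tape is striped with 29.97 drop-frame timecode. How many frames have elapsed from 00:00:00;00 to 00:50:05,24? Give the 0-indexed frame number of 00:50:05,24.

90084

Complete 10-minute blocks: 5, each 17982 frames → 89910.
Remaining 0 whole minutes in the current block: 0 frames.
Within the current minute: 5 × 30 + 24 = 174. Total = 89910 + 0 + 174 = 90084.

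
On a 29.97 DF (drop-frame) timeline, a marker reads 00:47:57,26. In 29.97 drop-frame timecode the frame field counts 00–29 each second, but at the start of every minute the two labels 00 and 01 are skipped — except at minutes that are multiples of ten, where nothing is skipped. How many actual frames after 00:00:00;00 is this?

As if non-drop at 30 labels/s: (0 × 3600 + 47 × 60 + 57) × 30 + 26 = 86336.
Minute boundaries passed: 47; those not divisible by 10: 47 − 4 = 43; dropped labels = 2 × 43 = 86.
Actual frame index = 86336 − 86 = 86250.

86250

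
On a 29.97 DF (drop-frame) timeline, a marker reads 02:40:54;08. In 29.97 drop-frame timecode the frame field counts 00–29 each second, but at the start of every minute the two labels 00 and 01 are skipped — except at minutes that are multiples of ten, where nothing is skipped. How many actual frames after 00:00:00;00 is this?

As if non-drop at 30 labels/s: (2 × 3600 + 40 × 60 + 54) × 30 + 8 = 289628.
Minute boundaries passed: 160; those not divisible by 10: 160 − 16 = 144; dropped labels = 2 × 144 = 288.
Actual frame index = 289628 − 288 = 289340.

289340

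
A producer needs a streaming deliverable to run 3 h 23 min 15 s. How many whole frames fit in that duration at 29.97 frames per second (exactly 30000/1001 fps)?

365484 frames

3 h 23 min 15 s = 12195 s.
Frames = 12195 × 30000/1001 = 365850000/1001 ≈ 365484.5155.
Complete frames: 365484.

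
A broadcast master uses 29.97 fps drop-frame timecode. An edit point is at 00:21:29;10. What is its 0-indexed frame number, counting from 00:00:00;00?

As if non-drop at 30 labels/s: (0 × 3600 + 21 × 60 + 29) × 30 + 10 = 38680.
Minute boundaries passed: 21; those not divisible by 10: 21 − 2 = 19; dropped labels = 2 × 19 = 38.
Actual frame index = 38680 − 38 = 38642.

38642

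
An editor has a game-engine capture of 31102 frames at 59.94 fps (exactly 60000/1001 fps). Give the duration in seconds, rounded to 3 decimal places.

518.885 seconds

Running time = 31102 × 1001/60000 = 15566551/30000 s ≈ 518.885 s.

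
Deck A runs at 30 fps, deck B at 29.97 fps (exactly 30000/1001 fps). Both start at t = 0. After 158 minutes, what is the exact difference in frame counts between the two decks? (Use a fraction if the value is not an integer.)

284400/1001 frames

158 min = 9480 s.
A emits 30 × 9480 = 284400 frames; B emits 30000/1001 × 9480 = 284400000/1001.
Difference = 284400/1001 frames (≈ 284.1159); B is behind A.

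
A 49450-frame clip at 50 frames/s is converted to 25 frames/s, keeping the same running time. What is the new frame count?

Target frames = source frames × (target rate / source rate) = 49450 × (25)/(50) = 49450 × 1/2 = 24725.

24725 frames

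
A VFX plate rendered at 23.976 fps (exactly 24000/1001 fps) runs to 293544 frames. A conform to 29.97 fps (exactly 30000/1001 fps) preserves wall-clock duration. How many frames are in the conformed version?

Target frames = source frames × (target rate / source rate) = 293544 × (30000/1001)/(24000/1001) = 293544 × 5/4 = 366930.

366930 frames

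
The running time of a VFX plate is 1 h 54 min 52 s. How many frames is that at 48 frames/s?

1 h 54 min 52 s = 6892 s.
Frames = 6892 × 48 = 330816.

330816 frames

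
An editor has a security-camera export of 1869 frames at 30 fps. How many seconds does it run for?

62.3 seconds

Running time = 1869 / (30) = 62.3 s.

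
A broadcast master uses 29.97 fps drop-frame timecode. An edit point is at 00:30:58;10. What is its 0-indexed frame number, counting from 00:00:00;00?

As if non-drop at 30 labels/s: (0 × 3600 + 30 × 60 + 58) × 30 + 10 = 55750.
Minute boundaries passed: 30; those not divisible by 10: 30 − 3 = 27; dropped labels = 2 × 27 = 54.
Actual frame index = 55750 − 54 = 55696.

55696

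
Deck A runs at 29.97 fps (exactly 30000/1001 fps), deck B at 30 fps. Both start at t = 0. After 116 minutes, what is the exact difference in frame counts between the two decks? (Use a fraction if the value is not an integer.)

116 min = 6960 s.
A emits 30000/1001 × 6960 = 208800000/1001 frames; B emits 30 × 6960 = 208800.
Difference = 208800/1001 frames (≈ 208.5914); B is ahead of A.

208800/1001 frames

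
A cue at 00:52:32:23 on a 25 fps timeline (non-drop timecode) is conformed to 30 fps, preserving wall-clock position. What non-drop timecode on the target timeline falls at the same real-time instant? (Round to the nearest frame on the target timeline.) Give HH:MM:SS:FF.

00:52:32:28

Source frame index: (0×3600 + 52×60 + 32) × 25 + 23 = 78823.
Real time: 78823 / (25) = 78823/25 s.
Target frame: (78823/25) × (30) = 472938/5 ≈ 94587.600 → 94588.
At 30 labels/s: frame 94588 → 00:52:32:28.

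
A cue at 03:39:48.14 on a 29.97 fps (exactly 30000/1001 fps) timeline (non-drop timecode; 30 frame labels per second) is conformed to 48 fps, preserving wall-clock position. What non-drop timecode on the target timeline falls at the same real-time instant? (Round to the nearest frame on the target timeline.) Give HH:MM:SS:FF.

Source frame index: (3×3600 + 39×60 + 48) × 30 + 14 = 395654.
Real time: 395654 / (30000/1001) = 198024827/15000 s.
Target frame: (198024827/15000) × (48) = 396049654/625 ≈ 633679.446 → 633679.
At 48 labels/s: frame 633679 → 03:40:01:31.

03:40:01:31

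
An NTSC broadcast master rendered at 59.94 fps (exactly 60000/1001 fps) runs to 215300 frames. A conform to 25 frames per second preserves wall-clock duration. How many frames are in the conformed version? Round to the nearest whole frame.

Frames at target rate = 215300 × (25) / (60000/1001) = 2155153/24 ≈ 89798.042.
Nearest whole frame: 89798.

89798 frames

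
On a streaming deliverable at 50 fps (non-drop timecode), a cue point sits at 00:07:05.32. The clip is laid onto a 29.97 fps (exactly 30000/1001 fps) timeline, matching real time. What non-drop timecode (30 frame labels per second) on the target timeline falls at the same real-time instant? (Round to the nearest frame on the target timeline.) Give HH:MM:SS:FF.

Source frame index: (0×3600 + 7×60 + 5) × 50 + 32 = 21282.
Real time: 21282 / (50) = 10641/25 s.
Target frame: (10641/25) × (30000/1001) = 12769200/1001 ≈ 12756.444 → 12756.
At 30 labels/s: frame 12756 → 00:07:05:06.

00:07:05:06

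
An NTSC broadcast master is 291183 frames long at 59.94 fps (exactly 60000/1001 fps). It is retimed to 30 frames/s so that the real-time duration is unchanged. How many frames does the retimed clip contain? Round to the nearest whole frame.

Frames at target rate = 291183 × (30) / (60000/1001) = 291474183/2000 ≈ 145737.092.
Nearest whole frame: 145737.

145737 frames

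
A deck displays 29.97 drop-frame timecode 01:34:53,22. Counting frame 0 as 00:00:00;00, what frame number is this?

As if non-drop at 30 labels/s: (1 × 3600 + 34 × 60 + 53) × 30 + 22 = 170812.
Minute boundaries passed: 94; those not divisible by 10: 94 − 9 = 85; dropped labels = 2 × 85 = 170.
Actual frame index = 170812 − 170 = 170642.

170642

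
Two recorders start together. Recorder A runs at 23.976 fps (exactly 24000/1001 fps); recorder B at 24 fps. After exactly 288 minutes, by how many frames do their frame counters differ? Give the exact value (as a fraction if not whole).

414720/1001 frames

288 min = 17280 s.
A emits 24000/1001 × 17280 = 414720000/1001 frames; B emits 24 × 17280 = 414720.
Difference = 414720/1001 frames (≈ 414.3057); B is ahead of A.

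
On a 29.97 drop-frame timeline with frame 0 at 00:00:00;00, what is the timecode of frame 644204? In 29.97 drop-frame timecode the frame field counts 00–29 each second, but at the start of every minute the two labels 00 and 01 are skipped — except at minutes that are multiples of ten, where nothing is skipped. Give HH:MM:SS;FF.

Each 10-minute DF block holds 10 × 60 × 30 − 9 × 2 = 17982 frames. 644204 ÷ 17982 → 35 full blocks, remainder 14834.
Within the partial block the first minute is 1800 frames and each further minute 1798, so 8 further minute boundaries passed. Total skipped labels = 18 × 35 + 2 × 8 = 646.
Non-drop label index = 644204 + 646 = 644850; at 30 labels/s that is 05:58:15:00, i.e. DF 05:58:15;00.

05:58:15;00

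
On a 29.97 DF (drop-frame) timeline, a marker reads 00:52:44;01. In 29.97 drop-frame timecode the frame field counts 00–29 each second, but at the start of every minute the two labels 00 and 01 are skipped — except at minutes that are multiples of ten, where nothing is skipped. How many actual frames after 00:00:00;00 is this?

As if non-drop at 30 labels/s: (0 × 3600 + 52 × 60 + 44) × 30 + 1 = 94921.
Minute boundaries passed: 52; those not divisible by 10: 52 − 5 = 47; dropped labels = 2 × 47 = 94.
Actual frame index = 94921 − 94 = 94827.

94827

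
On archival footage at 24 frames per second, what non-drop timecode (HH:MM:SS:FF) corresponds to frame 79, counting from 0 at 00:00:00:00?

00:00:03:07

79 ÷ 24 = 3 full seconds, remainder 7 frames.
3 s = 0 h 0 min 3 s.
Timecode: 00:00:03:07.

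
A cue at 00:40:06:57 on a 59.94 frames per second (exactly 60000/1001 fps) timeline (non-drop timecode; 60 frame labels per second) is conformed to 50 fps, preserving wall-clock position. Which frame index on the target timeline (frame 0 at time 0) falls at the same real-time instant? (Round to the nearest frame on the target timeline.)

frame 120468

Source frame index: (0×3600 + 40×60 + 6) × 60 + 57 = 144417.
Real time: 144417 / (60000/1001) = 48187139/20000 s.
Target frame: (48187139/20000) × (50) = 48187139/400 ≈ 120467.848 → 120468.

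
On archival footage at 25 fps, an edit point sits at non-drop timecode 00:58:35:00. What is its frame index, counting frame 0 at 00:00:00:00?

frame 87875

Total seconds to the label: (0 × 3600 + 58 × 60 + 35) = 3515.
Frame index = 3515 × 25 + 0 = 87875.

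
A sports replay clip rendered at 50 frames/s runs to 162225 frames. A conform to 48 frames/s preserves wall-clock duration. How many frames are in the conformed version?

Target frames = source frames × (target rate / source rate) = 162225 × (48)/(50) = 162225 × 24/25 = 155736.

155736 frames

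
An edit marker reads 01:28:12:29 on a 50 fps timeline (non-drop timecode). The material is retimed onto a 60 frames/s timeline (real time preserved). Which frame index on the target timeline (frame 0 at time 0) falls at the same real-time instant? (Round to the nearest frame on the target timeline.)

Source frame index: (1×3600 + 28×60 + 12) × 50 + 29 = 264629.
Real time: 264629 / (50) = 264629/50 s.
Target frame: (264629/50) × (60) = 1587774/5 ≈ 317554.800 → 317555.

frame 317555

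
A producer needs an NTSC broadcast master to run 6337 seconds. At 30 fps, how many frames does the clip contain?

190110 frames

Frames = 6337 × 30 = 190110.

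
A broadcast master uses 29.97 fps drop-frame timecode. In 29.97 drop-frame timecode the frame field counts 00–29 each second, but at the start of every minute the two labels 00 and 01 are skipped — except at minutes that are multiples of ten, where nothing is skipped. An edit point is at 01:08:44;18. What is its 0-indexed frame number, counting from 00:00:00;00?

Complete 10-minute blocks: 6, each 17982 frames → 107892.
Remaining 8 whole minutes in the current block: 1800 + 7 × 1798 = 14386 frames.
Within the current minute: 44 × 30 + 18 − 2 = 1336 (labels ;00/;01 skipped at this minute). Total = 107892 + 14386 + 1336 = 123614.

123614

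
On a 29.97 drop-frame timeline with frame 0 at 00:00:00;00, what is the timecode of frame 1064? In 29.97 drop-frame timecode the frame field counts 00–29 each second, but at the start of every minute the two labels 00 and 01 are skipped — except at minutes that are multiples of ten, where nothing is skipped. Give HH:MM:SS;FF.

Ten DF minutes hold 17982 frames, so frame 1064 lies in block 0 (frames 0–17981) with 1064 frames into that block.
The block's first minute is 1800 frames and the rest 1798 each; 1064 frames reaches minute 0, so 0 × 18 + 0 × 2 = 0 labels have been skipped so far.
Adding those back, label number 1064 + 0 = 1064 at 30 labels/s is 35 s + 14 f = 0 h 0 min 35 s frame 14, i.e. 00:00:35;14.

00:00:35;14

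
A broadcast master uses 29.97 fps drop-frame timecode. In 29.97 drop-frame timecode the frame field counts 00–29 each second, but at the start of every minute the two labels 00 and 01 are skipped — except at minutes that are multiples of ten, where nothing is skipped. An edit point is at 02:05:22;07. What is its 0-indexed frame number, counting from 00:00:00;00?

As if non-drop at 30 labels/s: (2 × 3600 + 5 × 60 + 22) × 30 + 7 = 225667.
Minute boundaries passed: 125; those not divisible by 10: 125 − 12 = 113; dropped labels = 2 × 113 = 226.
Actual frame index = 225667 − 226 = 225441.

225441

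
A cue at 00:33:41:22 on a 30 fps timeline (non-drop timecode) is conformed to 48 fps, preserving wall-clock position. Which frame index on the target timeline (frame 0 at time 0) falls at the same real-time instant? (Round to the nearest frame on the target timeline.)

frame 97043

Source frame index: (0×3600 + 33×60 + 41) × 30 + 22 = 60652.
Real time: 60652 / (30) = 30326/15 s.
Target frame: (30326/15) × (48) = 485216/5 ≈ 97043.200 → 97043.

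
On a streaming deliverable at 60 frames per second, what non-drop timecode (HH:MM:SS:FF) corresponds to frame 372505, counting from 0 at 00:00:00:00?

01:43:28:25

372505 ÷ 60 = 6208 full seconds, remainder 25 frames.
6208 s = 1 h 43 min 28 s.
Timecode: 01:43:28:25.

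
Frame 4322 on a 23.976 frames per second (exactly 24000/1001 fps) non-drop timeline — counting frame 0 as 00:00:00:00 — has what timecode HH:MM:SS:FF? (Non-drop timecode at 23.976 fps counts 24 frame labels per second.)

4322 ÷ 24 = 180 full seconds, remainder 2 frames.
180 s = 0 h 3 min 0 s.
Timecode: 00:03:00:02.

00:03:00:02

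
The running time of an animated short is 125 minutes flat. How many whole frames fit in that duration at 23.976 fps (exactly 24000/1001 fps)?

125 min = 7500 s.
Frames = 7500 × 24000/1001 = 180000000/1001 ≈ 179820.1798.
Complete frames: 179820.

179820 frames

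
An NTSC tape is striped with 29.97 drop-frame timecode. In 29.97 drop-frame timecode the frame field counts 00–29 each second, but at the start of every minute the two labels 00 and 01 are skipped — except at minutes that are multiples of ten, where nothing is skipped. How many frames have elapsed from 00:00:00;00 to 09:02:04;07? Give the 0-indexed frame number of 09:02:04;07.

974751

As if non-drop at 30 labels/s: (9 × 3600 + 2 × 60 + 4) × 30 + 7 = 975727.
Minute boundaries passed: 542; those not divisible by 10: 542 − 54 = 488; dropped labels = 2 × 488 = 976.
Actual frame index = 975727 − 976 = 974751.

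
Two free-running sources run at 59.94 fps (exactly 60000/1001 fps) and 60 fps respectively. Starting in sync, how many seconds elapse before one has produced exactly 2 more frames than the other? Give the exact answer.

The gap grows by |60 − 60000/1001| = 60/1001 frames per second.
Time for a 2-frame gap: 2 ÷ (60/1001) = 1001/30 s.

1001/30 seconds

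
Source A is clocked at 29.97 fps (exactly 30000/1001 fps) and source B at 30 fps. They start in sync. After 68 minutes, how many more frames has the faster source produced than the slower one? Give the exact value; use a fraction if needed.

68 min = 4080 s.
A emits 30000/1001 × 4080 = 122400000/1001 frames; B emits 30 × 4080 = 122400.
Difference = 122400/1001 frames (≈ 122.2777); B is ahead of A.

122400/1001 frames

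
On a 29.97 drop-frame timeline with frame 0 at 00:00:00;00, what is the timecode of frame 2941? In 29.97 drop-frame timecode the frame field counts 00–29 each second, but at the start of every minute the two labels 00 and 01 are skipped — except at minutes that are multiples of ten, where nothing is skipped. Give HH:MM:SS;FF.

Each 10-minute DF block holds 10 × 60 × 30 − 9 × 2 = 17982 frames. 2941 ÷ 17982 → 0 full blocks, remainder 2941.
Within the partial block the first minute is 1800 frames and each further minute 1798, so 1 further minute boundary passed. Total skipped labels = 18 × 0 + 2 × 1 = 2.
Non-drop label index = 2941 + 2 = 2943; at 30 labels/s that is 00:01:38:03, i.e. DF 00:01:38;03.

00:01:38;03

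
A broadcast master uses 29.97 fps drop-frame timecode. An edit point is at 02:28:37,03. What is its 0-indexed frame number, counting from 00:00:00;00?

267245

As if non-drop at 30 labels/s: (2 × 3600 + 28 × 60 + 37) × 30 + 3 = 267513.
Minute boundaries passed: 148; those not divisible by 10: 148 − 14 = 134; dropped labels = 2 × 134 = 268.
Actual frame index = 267513 − 268 = 267245.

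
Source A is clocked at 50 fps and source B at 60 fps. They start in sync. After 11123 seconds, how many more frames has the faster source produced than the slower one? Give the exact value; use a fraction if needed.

A emits 50 × 11123 = 556150 frames; B emits 60 × 11123 = 667380.
Difference = 111230 frames; B is ahead of A.

111230 frames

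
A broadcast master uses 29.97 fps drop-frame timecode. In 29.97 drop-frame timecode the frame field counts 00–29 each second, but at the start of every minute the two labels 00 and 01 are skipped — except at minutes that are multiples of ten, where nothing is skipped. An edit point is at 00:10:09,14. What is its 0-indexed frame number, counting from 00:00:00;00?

18266

Complete 10-minute blocks: 1, each 17982 frames → 17982.
Remaining 0 whole minutes in the current block: 0 frames.
Within the current minute: 9 × 30 + 14 = 284. Total = 17982 + 0 + 284 = 18266.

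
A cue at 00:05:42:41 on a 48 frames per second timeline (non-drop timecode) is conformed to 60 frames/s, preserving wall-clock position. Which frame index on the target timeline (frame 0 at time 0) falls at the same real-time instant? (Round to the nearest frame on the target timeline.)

frame 20571

Source frame index: (0×3600 + 5×60 + 42) × 48 + 41 = 16457.
Real time: 16457 / (48) = 16457/48 s.
Target frame: (16457/48) × (60) = 82285/4 ≈ 20571.250 → 20571.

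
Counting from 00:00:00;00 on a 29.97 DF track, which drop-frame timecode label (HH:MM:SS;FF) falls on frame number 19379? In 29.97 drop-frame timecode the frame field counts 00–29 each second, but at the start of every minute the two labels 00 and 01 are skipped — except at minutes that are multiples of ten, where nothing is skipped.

00:10:46;17

Each 10-minute DF block holds 10 × 60 × 30 − 9 × 2 = 17982 frames. 19379 ÷ 17982 → 1 full block, remainder 1397.
Within the partial block the first minute is 1800 frames and each further minute 1798, so 0 further minute boundaries passed. Total skipped labels = 18 × 1 + 2 × 0 = 18.
Non-drop label index = 19379 + 18 = 19397; at 30 labels/s that is 00:10:46:17, i.e. DF 00:10:46;17.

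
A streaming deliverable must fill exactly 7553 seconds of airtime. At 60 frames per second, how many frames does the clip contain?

453180 frames

Frames = 7553 × 60 = 453180.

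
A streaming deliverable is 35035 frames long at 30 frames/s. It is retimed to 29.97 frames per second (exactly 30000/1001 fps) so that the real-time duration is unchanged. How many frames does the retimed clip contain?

Target frames = source frames × (target rate / source rate) = 35035 × (30000/1001)/(30) = 35035 × 1000/1001 = 35000.

35000 frames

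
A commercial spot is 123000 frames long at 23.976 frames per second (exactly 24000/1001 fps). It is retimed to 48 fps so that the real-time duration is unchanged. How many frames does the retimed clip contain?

246246 frames

Target frames = source frames × (target rate / source rate) = 123000 × (48)/(24000/1001) = 123000 × 1001/500 = 246246.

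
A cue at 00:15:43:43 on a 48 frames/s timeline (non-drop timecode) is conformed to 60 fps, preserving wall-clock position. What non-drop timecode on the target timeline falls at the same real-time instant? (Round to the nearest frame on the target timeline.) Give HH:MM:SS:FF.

00:15:43:54

Source frame index: (0×3600 + 15×60 + 43) × 48 + 43 = 45307.
Real time: 45307 / (48) = 45307/48 s.
Target frame: (45307/48) × (60) = 226535/4 ≈ 56633.750 → 56634.
At 60 labels/s: frame 56634 → 00:15:43:54.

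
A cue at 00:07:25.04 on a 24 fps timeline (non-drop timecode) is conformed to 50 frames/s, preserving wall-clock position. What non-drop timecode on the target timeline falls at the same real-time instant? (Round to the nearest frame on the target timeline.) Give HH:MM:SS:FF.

00:07:25:08

Source frame index: (0×3600 + 7×60 + 25) × 24 + 4 = 10684.
Real time: 10684 / (24) = 2671/6 s.
Target frame: (2671/6) × (50) = 66775/3 ≈ 22258.333 → 22258.
At 50 labels/s: frame 22258 → 00:07:25:08.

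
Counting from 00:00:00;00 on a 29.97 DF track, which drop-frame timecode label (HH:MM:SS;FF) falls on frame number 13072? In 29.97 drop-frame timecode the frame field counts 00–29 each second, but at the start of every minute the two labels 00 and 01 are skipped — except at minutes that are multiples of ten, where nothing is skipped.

00:07:16;06

Each 10-minute DF block holds 10 × 60 × 30 − 9 × 2 = 17982 frames. 13072 ÷ 17982 → 0 full blocks, remainder 13072.
Within the partial block the first minute is 1800 frames and each further minute 1798, so 7 further minute boundaries passed. Total skipped labels = 18 × 0 + 2 × 7 = 14.
Non-drop label index = 13072 + 14 = 13086; at 30 labels/s that is 00:07:16:06, i.e. DF 00:07:16;06.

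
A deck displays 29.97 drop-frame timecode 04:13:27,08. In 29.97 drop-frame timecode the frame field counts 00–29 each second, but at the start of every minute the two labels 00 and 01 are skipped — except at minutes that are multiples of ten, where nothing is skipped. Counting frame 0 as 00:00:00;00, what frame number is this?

455762

Complete 10-minute blocks: 25, each 17982 frames → 449550.
Remaining 3 whole minutes in the current block: 1800 + 2 × 1798 = 5396 frames.
Within the current minute: 27 × 30 + 8 − 2 = 816 (labels ;00/;01 skipped at this minute). Total = 449550 + 5396 + 816 = 455762.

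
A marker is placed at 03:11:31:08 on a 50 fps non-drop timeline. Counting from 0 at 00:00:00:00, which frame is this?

Total seconds to the label: (3 × 3600 + 11 × 60 + 31) = 11491.
Frame index = 11491 × 50 + 8 = 574558.

574558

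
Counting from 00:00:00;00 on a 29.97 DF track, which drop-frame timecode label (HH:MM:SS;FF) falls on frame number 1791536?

16:36:17;20

Each 10-minute DF block holds 10 × 60 × 30 − 9 × 2 = 17982 frames. 1791536 ÷ 17982 → 99 full blocks, remainder 11318.
Within the partial block the first minute is 1800 frames and each further minute 1798, so 6 further minute boundaries passed. Total skipped labels = 18 × 99 + 2 × 6 = 1794.
Non-drop label index = 1791536 + 1794 = 1793330; at 30 labels/s that is 16:36:17:20, i.e. DF 16:36:17;20.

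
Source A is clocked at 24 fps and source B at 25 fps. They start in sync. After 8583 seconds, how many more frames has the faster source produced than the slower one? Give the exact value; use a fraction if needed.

8583 frames

A emits 24 × 8583 = 205992 frames; B emits 25 × 8583 = 214575.
Difference = 8583 frames; B is ahead of A.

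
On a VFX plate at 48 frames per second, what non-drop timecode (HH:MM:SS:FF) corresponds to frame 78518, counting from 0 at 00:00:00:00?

78518 ÷ 48 = 1635 full seconds, remainder 38 frames.
1635 s = 0 h 27 min 15 s.
Timecode: 00:27:15:38.

00:27:15:38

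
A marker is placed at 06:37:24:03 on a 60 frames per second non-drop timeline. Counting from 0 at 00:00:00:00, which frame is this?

Total seconds to the label: (6 × 3600 + 37 × 60 + 24) = 23844.
Frame index = 23844 × 60 + 3 = 1430643.

frame 1430643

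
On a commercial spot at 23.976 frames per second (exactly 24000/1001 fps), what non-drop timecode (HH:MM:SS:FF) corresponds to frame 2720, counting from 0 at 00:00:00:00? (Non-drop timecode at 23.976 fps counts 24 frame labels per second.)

2720 ÷ 24 = 113 full seconds, remainder 8 frames.
113 s = 0 h 1 min 53 s.
Timecode: 00:01:53:08.

00:01:53:08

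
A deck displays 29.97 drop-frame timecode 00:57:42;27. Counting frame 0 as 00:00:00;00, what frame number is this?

As if non-drop at 30 labels/s: (0 × 3600 + 57 × 60 + 42) × 30 + 27 = 103887.
Minute boundaries passed: 57; those not divisible by 10: 57 − 5 = 52; dropped labels = 2 × 52 = 104.
Actual frame index = 103887 − 104 = 103783.

103783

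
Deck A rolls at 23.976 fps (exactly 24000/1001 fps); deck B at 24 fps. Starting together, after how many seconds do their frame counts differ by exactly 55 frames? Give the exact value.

55055/24 seconds

The gap grows by |24 − 24000/1001| = 24/1001 frames per second.
Time for a 55-frame gap: 55 ÷ (24/1001) = 55055/24 s.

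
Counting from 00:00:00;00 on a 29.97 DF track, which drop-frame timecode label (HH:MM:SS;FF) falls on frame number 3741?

00:02:04;25

Ten DF minutes hold 17982 frames, so frame 3741 lies in block 0 (frames 0–17981) with 3741 frames into that block.
The block's first minute is 1800 frames and the rest 1798 each; 3741 frames reaches minute 2, so 0 × 18 + 2 × 2 = 4 labels have been skipped so far.
Adding those back, label number 3741 + 4 = 3745 at 30 labels/s is 124 s + 25 f = 0 h 2 min 4 s frame 25, i.e. 00:02:04;25.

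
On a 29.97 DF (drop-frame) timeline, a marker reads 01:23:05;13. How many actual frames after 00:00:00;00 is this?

Complete 10-minute blocks: 8, each 17982 frames → 143856.
Remaining 3 whole minutes in the current block: 1800 + 2 × 1798 = 5396 frames.
Within the current minute: 5 × 30 + 13 − 2 = 161 (labels ;00/;01 skipped at this minute). Total = 143856 + 5396 + 161 = 149413.

149413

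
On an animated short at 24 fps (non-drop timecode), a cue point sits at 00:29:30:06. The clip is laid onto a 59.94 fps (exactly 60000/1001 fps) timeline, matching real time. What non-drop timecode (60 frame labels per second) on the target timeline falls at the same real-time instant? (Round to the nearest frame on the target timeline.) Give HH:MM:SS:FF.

Source frame index: (0×3600 + 29×60 + 30) × 24 + 6 = 42486.
Real time: 42486 / (24) = 7081/4 s.
Target frame: (7081/4) × (60000/1001) = 106215000/1001 ≈ 106108.891 → 106109.
At 60 labels/s: frame 106109 → 00:29:28:29.

00:29:28:29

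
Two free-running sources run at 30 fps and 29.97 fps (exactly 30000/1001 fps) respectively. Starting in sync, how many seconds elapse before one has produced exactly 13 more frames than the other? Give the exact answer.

13013/30 seconds

The gap grows by |30000/1001 − 30| = 30/1001 frames per second.
Time for a 13-frame gap: 13 ÷ (30/1001) = 13013/30 s.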